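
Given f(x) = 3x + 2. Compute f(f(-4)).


f(-4) = -10
f(-10) = -28

-28


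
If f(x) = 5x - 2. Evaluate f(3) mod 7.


f(3) = 13
13 mod 7 = 6

6


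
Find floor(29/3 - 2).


29/3 = 9.6667
9.6667 - 2 = 7.6667
floor(7.6667) = 7

7


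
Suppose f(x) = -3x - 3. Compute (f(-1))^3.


f(-1) = 0
(0)^3 = 0

0


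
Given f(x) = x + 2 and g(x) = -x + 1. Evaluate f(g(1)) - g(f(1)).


f(g(1)) = 2
g(f(1)) = -2
Difference = 4

4


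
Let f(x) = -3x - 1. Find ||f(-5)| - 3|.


f(-5) = 14
|14| = 14
|14 - 3| = 11

11


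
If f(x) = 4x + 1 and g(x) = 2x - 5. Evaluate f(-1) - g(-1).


f(-1) = -3
g(-1) = -7
Difference = 4

4


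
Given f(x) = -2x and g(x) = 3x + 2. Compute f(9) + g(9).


f(9) = -18
g(9) = 29
Sum = 11

11


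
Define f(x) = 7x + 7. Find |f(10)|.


f(10) = 77
|77| = 77

77


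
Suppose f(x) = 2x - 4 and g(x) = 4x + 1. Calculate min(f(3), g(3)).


f(3) = 2
g(3) = 13
min = 2

2


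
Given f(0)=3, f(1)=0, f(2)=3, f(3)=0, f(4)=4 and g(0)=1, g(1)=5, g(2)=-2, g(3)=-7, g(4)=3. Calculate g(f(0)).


-7


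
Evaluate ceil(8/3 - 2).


8/3 = 2.6667
2.6667 - 2 = 0.6667
ceil(0.6667) = 1

1


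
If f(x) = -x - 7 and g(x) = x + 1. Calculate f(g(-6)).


g(-6) = -5
f(-5) = -2

-2


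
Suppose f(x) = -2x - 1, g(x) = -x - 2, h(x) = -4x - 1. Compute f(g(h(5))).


h(5) = -21
g(-21) = 19
f(19) = -39

-39


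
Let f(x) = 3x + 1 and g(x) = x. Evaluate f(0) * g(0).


f(0) = 1
g(0) = 0
Product = 0

0


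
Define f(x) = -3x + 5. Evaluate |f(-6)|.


f(-6) = 23
|23| = 23

23


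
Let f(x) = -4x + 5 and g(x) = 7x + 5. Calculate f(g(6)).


g(6) = 47
f(47) = -183

-183


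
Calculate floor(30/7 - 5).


30/7 = 4.2857
4.2857 - 5 = -0.7143
floor(-0.7143) = -1

-1


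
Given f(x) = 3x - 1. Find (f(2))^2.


f(2) = 5
(5)^2 = 25

25


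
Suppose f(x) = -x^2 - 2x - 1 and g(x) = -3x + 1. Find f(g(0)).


g(0) = 1
f(1) = (-1)*(1)^2 - 2*(1) - 1 = -4

-4


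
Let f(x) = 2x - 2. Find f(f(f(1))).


f(1) = 0
f(0) = -2
f(-2) = -6

-6


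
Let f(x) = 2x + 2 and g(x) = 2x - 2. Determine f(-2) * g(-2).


f(-2) = -2
g(-2) = -6
Product = 12

12


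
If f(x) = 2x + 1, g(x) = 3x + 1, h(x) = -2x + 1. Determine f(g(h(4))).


h(4) = -7
g(-7) = -20
f(-20) = -39

-39


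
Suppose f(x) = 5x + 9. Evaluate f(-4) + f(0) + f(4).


27


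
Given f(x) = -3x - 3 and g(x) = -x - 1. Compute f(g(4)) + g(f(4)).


f(g(4)) = 12
g(f(4)) = 14
Sum = 26

26


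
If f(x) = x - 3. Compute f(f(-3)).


f(-3) = -6
f(-6) = -9

-9


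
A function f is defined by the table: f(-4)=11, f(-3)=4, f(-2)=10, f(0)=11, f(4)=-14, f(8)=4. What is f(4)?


Reading from the table at x = 4

-14


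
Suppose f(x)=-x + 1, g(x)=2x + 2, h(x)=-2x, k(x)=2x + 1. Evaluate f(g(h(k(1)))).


k(1) = 3
h(3) = -6
g(-6) = -10
f(-10) = 11

11


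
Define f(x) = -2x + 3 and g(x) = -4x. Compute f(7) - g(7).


f(7) = -11
g(7) = -28
Difference = 17

17


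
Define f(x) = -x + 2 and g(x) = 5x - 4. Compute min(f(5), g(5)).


f(5) = -3
g(5) = 21
min = -3

-3


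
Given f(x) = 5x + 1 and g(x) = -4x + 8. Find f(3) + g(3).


f(3) = 16
g(3) = -4
Sum = 12

12


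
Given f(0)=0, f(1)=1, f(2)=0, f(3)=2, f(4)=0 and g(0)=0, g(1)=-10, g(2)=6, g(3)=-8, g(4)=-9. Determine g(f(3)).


f(3) = 2
g(2) = 6

6


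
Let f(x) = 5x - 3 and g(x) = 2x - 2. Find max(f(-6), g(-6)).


f(-6) = -33
g(-6) = -14
max = -14

-14


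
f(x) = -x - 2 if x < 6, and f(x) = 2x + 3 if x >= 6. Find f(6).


6 satisfies x >= 6
f(6) = 15

15


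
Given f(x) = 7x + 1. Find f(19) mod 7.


f(19) = 134
134 mod 7 = 1

1


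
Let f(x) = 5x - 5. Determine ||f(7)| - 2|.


f(7) = 30
|30| = 30
|30 - 2| = 28

28


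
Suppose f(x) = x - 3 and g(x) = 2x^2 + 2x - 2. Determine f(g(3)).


g(3) = 22
f(22) = 19

19


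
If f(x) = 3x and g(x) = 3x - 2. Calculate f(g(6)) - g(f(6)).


f(g(6)) = 48
g(f(6)) = 52
Difference = -4

-4


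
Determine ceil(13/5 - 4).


13/5 = 2.6
2.6 - 4 = -1.4
ceil(-1.4) = -1

-1


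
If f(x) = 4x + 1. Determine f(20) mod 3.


f(20) = 81
81 mod 3 = 0

0


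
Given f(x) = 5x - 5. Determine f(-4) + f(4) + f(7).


f(-4) = -25
f(4) = 15
f(7) = 30
Sum = 20

20


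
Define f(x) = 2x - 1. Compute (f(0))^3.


f(0) = -1
(-1)^3 = -1

-1


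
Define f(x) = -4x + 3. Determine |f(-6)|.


f(-6) = 27
|27| = 27

27


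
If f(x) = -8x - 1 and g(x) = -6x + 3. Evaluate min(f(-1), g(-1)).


f(-1) = 7
g(-1) = 9
min = 7

7


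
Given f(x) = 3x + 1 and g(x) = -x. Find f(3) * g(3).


f(3) = 10
g(3) = -3
Product = -30

-30


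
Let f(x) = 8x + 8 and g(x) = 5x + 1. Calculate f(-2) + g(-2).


f(-2) = -8
g(-2) = -9
Sum = -17

-17


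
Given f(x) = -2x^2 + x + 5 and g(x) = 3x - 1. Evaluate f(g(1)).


g(1) = 2
f(2) = (-2)*(2)^2 + 1*(2) + 5 = -1

-1


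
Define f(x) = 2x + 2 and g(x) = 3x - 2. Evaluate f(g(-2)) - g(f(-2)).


f(g(-2)) = -14
g(f(-2)) = -8
Difference = -6

-6


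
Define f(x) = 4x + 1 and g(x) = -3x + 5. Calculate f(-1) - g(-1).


f(-1) = -3
g(-1) = 8
Difference = -11

-11


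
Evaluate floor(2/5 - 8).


2/5 = 0.4
0.4 - 8 = -7.6
floor(-7.6) = -8

-8


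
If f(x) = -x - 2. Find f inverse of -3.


Solve -x - 2 = -3
x = (-3 + 2) / (-1) = 1

1


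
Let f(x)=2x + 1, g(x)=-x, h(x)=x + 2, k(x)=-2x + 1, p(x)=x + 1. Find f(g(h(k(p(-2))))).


p(-2) = -1
k(-1) = 3
h(3) = 5
g(5) = -5
f(-5) = -9

-9


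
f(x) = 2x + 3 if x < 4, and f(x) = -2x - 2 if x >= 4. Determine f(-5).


-5 satisfies x < 4
f(-5) = -7

-7


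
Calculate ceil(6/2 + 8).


6/2 = 3
3 + 8 = 11
ceil(11) = 11

11


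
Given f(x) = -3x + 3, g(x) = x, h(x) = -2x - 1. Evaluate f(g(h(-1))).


h(-1) = 1
g(1) = 1
f(1) = 0

0


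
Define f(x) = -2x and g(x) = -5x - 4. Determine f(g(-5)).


g(-5) = 21
f(21) = -42

-42


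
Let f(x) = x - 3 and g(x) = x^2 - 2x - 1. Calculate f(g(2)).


g(2) = -1
f(-1) = -4

-4


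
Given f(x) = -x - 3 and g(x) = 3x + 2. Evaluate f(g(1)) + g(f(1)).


f(g(1)) = -8
g(f(1)) = -10
Sum = -18

-18


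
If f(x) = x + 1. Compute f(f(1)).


f(1) = 2
f(2) = 3

3


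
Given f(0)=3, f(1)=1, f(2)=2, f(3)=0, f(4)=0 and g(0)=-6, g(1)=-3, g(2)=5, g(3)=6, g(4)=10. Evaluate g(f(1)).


-3


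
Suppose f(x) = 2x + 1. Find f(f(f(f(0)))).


f(0) = 1
f(1) = 3
f(3) = 7
f(7) = 15

15


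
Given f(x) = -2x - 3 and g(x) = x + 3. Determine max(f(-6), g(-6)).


f(-6) = 9
g(-6) = -3
max = 9

9


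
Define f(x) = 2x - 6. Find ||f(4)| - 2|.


f(4) = 2
|2| = 2
|2 - 2| = 0

0


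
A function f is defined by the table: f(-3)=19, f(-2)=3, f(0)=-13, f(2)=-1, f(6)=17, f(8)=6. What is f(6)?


Reading from the table at x = 6

17


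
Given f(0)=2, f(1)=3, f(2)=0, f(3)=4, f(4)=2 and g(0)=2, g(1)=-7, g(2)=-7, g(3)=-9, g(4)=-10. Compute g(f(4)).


f(4) = 2
g(2) = -7

-7


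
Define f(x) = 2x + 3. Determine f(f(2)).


f(2) = 7
f(7) = 17

17


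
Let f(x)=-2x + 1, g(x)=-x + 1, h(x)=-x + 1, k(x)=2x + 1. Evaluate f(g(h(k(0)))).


-1


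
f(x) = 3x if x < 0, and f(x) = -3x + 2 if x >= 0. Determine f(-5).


-15


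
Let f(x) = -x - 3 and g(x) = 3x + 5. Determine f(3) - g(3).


f(3) = -6
g(3) = 14
Difference = -20

-20


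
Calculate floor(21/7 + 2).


21/7 = 3
3 + 2 = 5
floor(5) = 5

5


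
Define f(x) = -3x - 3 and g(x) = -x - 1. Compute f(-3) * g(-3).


f(-3) = 6
g(-3) = 2
Product = 12

12


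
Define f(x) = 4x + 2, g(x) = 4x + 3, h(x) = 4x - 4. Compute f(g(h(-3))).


-242


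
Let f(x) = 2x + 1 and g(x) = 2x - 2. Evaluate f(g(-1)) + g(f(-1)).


f(g(-1)) = -7
g(f(-1)) = -4
Sum = -11

-11


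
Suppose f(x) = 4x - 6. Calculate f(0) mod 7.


1


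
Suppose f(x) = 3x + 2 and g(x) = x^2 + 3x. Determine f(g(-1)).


g(-1) = -2
f(-2) = -4

-4


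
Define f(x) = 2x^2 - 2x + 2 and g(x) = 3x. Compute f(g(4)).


g(4) = 12
f(12) = 2*(12)^2 - 2*(12) + 2 = 266

266


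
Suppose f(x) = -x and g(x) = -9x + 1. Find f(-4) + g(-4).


f(-4) = 4
g(-4) = 37
Sum = 41

41


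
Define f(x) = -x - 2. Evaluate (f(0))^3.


f(0) = -2
(-2)^3 = -8

-8


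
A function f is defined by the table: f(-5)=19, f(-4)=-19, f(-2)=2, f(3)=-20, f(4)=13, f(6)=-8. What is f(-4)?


Reading from the table at x = -4

-19


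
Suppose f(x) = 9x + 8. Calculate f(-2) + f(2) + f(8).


f(-2) = -10
f(2) = 26
f(8) = 80
Sum = 96

96


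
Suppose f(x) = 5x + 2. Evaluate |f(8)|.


f(8) = 42
|42| = 42

42


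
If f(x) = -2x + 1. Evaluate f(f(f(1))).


f(1) = -1
f(-1) = 3
f(3) = -5

-5


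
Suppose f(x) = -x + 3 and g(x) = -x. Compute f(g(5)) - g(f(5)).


f(g(5)) = 8
g(f(5)) = 2
Difference = 6

6


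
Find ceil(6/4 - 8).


6/4 = 1.5
1.5 - 8 = -6.5
ceil(-6.5) = -6

-6


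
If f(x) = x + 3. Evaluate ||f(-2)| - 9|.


f(-2) = 1
|1| = 1
|1 - 9| = 8

8


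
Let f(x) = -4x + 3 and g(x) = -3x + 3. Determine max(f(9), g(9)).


f(9) = -33
g(9) = -24
max = -24

-24


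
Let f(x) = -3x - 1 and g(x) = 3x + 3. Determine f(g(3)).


g(3) = 12
f(12) = -37

-37


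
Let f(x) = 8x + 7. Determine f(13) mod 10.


f(13) = 111
111 mod 10 = 1

1


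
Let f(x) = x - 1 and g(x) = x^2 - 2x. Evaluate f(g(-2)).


g(-2) = 8
f(8) = 7

7


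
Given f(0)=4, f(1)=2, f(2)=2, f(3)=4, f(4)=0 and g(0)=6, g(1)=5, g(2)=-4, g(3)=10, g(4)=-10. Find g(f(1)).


-4


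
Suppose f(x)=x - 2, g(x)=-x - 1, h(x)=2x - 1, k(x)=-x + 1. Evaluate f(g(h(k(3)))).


k(3) = -2
h(-2) = -5
g(-5) = 4
f(4) = 2

2


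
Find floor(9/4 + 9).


11


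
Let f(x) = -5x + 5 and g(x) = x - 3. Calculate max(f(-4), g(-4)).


f(-4) = 25
g(-4) = -7
max = 25

25


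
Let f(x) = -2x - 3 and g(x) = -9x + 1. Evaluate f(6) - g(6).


f(6) = -15
g(6) = -53
Difference = 38

38


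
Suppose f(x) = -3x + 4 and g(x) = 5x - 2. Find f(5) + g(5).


12


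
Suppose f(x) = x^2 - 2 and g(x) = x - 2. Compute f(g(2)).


g(2) = 0
f(0) = 1*(0)^2 - 2 = -2

-2


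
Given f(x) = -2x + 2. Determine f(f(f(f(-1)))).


f(-1) = 4
f(4) = -6
f(-6) = 14
f(14) = -26

-26


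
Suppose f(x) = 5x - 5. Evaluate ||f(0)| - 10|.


f(0) = -5
|-5| = 5
|5 - 10| = 5

5


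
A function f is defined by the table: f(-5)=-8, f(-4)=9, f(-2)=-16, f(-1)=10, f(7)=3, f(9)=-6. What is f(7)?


Reading from the table at x = 7

3


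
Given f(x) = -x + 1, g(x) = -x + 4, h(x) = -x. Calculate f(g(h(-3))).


h(-3) = 3
g(3) = 1
f(1) = 0

0


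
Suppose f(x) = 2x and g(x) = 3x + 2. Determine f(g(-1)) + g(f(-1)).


f(g(-1)) = -2
g(f(-1)) = -4
Sum = -6

-6


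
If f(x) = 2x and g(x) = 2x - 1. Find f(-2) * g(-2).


20


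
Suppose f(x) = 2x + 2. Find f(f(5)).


26


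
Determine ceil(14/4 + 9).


13


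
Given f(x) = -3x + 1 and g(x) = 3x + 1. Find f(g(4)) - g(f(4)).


f(g(4)) = -38
g(f(4)) = -32
Difference = -6

-6


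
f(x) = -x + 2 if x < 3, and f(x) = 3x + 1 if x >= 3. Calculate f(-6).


-6 satisfies x < 3
f(-6) = 8

8


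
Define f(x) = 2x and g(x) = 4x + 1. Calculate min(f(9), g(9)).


18


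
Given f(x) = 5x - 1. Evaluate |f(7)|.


f(7) = 34
|34| = 34

34


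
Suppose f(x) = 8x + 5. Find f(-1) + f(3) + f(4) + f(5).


108


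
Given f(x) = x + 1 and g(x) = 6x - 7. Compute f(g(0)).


-6


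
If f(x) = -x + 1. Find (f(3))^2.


4


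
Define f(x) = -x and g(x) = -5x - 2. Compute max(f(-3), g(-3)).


13


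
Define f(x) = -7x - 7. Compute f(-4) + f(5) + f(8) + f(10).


f(-4) = 21
f(5) = -42
f(8) = -63
f(10) = -77
Sum = -161

-161


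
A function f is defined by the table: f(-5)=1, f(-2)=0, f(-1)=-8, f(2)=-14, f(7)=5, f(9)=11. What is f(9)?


11


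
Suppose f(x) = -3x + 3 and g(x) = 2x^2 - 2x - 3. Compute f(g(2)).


g(2) = 1
f(1) = 0

0


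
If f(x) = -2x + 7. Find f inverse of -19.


13


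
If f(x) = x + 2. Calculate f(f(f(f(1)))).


f(1) = 3
f(3) = 5
f(5) = 7
f(7) = 9

9


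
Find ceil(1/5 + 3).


4


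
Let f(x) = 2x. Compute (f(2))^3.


64


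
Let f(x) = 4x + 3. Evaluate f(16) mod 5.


f(16) = 67
67 mod 5 = 2

2


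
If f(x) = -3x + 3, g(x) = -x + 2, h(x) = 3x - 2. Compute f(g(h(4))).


27


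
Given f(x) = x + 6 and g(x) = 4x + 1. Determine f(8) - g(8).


f(8) = 14
g(8) = 33
Difference = -19

-19


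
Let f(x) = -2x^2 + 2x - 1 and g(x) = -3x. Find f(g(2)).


g(2) = -6
f(-6) = (-2)*(-6)^2 + 2*(-6) - 1 = -85

-85


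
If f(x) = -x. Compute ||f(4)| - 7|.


3


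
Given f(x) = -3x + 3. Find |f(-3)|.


f(-3) = 12
|12| = 12

12


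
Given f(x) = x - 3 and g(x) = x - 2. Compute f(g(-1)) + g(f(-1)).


f(g(-1)) = -6
g(f(-1)) = -6
Sum = -12

-12


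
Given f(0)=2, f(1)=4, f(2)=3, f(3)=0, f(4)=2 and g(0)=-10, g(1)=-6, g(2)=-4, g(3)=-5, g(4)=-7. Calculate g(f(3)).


f(3) = 0
g(0) = -10

-10


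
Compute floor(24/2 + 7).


24/2 = 12
12 + 7 = 19
floor(19) = 19

19


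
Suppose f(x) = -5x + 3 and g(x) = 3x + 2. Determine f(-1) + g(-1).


f(-1) = 8
g(-1) = -1
Sum = 7

7


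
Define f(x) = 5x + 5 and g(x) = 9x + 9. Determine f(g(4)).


g(4) = 45
f(45) = 230

230


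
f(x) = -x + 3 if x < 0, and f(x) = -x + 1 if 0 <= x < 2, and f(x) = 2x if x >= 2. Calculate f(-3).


6


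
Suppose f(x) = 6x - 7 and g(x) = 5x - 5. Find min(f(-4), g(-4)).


f(-4) = -31
g(-4) = -25
min = -31

-31


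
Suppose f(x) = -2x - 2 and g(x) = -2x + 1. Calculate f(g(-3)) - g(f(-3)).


f(g(-3)) = -16
g(f(-3)) = -7
Difference = -9

-9


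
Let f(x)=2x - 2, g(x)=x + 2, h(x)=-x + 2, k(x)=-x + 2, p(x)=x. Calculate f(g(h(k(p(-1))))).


p(-1) = -1
k(-1) = 3
h(3) = -1
g(-1) = 1
f(1) = 0

0


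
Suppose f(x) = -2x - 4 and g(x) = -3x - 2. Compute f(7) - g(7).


f(7) = -18
g(7) = -23
Difference = 5

5


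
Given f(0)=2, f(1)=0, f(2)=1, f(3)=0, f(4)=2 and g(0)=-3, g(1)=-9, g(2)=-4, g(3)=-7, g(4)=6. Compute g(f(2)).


-9


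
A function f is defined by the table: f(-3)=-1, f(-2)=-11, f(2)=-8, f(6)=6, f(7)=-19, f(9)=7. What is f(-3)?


Reading from the table at x = -3

-1


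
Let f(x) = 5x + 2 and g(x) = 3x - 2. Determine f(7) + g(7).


f(7) = 37
g(7) = 19
Sum = 56

56


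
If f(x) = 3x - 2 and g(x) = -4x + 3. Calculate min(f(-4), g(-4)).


f(-4) = -14
g(-4) = 19
min = -14

-14


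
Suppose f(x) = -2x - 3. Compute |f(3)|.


f(3) = -9
|-9| = 9

9


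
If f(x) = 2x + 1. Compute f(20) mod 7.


f(20) = 41
41 mod 7 = 6

6


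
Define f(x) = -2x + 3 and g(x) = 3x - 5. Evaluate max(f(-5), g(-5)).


f(-5) = 13
g(-5) = -20
max = 13

13


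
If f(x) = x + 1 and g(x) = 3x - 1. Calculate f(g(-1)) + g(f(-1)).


f(g(-1)) = -3
g(f(-1)) = -1
Sum = -4

-4


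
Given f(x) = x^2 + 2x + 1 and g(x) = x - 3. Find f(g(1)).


g(1) = -2
f(-2) = 1*(-2)^2 + 2*(-2) + 1 = 1

1


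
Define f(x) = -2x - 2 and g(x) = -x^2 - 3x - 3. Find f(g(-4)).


g(-4) = -7
f(-7) = 12

12


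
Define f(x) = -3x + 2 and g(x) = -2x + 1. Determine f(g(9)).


g(9) = -17
f(-17) = 53

53


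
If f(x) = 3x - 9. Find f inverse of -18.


Solve 3x - 9 = -18
x = (-18 + 9) / 3 = -3

-3


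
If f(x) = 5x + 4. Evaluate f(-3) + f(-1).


f(-3) = -11
f(-1) = -1
Sum = -12

-12


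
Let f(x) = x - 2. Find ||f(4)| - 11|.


f(4) = 2
|2| = 2
|2 - 11| = 9

9


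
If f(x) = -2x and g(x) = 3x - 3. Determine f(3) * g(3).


f(3) = -6
g(3) = 6
Product = -36

-36


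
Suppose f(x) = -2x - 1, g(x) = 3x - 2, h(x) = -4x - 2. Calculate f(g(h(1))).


h(1) = -6
g(-6) = -20
f(-20) = 39

39


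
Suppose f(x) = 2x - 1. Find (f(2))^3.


27


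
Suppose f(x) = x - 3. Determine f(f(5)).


f(5) = 2
f(2) = -1

-1


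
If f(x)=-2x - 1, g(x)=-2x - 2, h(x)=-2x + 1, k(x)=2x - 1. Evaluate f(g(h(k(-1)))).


31


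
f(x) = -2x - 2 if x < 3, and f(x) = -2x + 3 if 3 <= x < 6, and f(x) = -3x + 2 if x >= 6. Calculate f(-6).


-6 satisfies x < 3
f(-6) = 10

10


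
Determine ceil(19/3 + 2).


19/3 = 6.3333
6.3333 + 2 = 8.3333
ceil(8.3333) = 9

9


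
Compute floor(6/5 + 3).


6/5 = 1.2
1.2 + 3 = 4.2
floor(4.2) = 4

4


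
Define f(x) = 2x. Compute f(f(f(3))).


24


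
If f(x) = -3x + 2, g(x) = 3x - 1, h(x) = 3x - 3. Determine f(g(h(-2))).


h(-2) = -9
g(-9) = -28
f(-28) = 86

86


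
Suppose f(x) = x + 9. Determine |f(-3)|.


6


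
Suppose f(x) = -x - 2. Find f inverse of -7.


Solve -x - 2 = -7
x = (-7 + 2) / (-1) = 5

5


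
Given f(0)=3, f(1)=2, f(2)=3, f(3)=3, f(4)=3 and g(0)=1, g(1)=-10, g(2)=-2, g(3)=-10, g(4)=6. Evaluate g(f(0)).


f(0) = 3
g(3) = -10

-10


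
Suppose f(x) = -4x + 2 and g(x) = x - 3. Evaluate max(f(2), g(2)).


f(2) = -6
g(2) = -1
max = -1

-1


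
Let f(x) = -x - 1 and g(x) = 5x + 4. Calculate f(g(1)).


g(1) = 9
f(9) = -10

-10


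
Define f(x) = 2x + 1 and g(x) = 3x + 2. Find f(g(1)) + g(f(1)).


f(g(1)) = 11
g(f(1)) = 11
Sum = 22

22


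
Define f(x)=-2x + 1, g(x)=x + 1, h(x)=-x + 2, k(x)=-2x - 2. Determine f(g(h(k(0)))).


k(0) = -2
h(-2) = 4
g(4) = 5
f(5) = -9

-9


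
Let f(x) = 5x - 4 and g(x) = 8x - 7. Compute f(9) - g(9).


f(9) = 41
g(9) = 65
Difference = -24

-24


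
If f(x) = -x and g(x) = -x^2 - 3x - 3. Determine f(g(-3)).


g(-3) = -3
f(-3) = 3

3


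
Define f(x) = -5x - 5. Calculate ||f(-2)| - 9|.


f(-2) = 5
|5| = 5
|5 - 9| = 4

4


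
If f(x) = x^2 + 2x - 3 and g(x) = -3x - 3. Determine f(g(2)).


g(2) = -9
f(-9) = 1*(-9)^2 + 2*(-9) - 3 = 60

60


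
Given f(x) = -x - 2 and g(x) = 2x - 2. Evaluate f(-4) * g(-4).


f(-4) = 2
g(-4) = -10
Product = -20

-20


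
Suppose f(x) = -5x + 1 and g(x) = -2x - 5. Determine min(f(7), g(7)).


-34


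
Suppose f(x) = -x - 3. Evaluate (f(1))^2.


f(1) = -4
(-4)^2 = 16

16


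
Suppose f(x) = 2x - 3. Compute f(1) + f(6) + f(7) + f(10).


f(1) = -1
f(6) = 9
f(7) = 11
f(10) = 17
Sum = 36

36


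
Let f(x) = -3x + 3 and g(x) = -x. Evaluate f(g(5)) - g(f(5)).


f(g(5)) = 18
g(f(5)) = 12
Difference = 6

6


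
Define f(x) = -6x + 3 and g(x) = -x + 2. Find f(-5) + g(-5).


f(-5) = 33
g(-5) = 7
Sum = 40

40


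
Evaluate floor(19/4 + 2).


19/4 = 4.75
4.75 + 2 = 6.75
floor(6.75) = 6

6


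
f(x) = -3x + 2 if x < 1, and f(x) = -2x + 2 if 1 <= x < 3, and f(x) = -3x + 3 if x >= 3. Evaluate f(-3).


-3 satisfies x < 1
f(-3) = 11

11


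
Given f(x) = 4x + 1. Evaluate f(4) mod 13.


f(4) = 17
17 mod 13 = 4

4


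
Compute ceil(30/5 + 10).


30/5 = 6
6 + 10 = 16
ceil(16) = 16

16


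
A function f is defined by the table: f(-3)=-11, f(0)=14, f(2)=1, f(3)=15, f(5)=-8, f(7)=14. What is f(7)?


Reading from the table at x = 7

14


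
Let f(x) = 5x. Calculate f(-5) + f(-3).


f(-5) = -25
f(-3) = -15
Sum = -40

-40


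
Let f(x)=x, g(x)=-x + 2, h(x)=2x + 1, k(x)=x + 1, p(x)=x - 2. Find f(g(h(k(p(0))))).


p(0) = -2
k(-2) = -1
h(-1) = -1
g(-1) = 3
f(3) = 3

3


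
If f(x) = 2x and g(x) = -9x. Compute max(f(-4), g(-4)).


f(-4) = -8
g(-4) = 36
max = 36

36


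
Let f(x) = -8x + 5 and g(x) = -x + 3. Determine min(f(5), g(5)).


f(5) = -35
g(5) = -2
min = -35

-35


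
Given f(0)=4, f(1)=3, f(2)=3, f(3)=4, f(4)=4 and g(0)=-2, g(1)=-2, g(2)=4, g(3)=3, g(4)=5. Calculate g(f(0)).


f(0) = 4
g(4) = 5

5


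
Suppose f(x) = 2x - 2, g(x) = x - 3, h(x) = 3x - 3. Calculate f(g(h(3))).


4


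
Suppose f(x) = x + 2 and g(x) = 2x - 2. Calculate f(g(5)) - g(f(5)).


f(g(5)) = 10
g(f(5)) = 12
Difference = -2

-2


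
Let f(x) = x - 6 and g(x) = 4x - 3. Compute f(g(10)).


g(10) = 37
f(37) = 31

31


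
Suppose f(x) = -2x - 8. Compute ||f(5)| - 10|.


f(5) = -18
|-18| = 18
|18 - 10| = 8

8


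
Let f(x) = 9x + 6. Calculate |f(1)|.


f(1) = 15
|15| = 15

15


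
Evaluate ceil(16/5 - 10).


-6


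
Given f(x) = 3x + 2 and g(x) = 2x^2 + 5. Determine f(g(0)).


g(0) = 5
f(5) = 17

17


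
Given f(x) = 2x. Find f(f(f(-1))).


f(-1) = -2
f(-2) = -4
f(-4) = -8

-8


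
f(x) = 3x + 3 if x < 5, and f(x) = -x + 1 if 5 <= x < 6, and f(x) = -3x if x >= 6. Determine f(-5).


-5 satisfies x < 5
f(-5) = -12

-12


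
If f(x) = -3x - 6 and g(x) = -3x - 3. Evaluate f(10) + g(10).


-69


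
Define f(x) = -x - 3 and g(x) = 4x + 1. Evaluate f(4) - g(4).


f(4) = -7
g(4) = 17
Difference = -24

-24


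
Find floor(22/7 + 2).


22/7 = 3.1429
3.1429 + 2 = 5.1429
floor(5.1429) = 5

5


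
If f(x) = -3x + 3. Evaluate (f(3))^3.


f(3) = -6
(-6)^3 = -216

-216


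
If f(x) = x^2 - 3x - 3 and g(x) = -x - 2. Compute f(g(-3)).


g(-3) = 1
f(1) = 1*(1)^2 - 3*(1) - 3 = -5

-5


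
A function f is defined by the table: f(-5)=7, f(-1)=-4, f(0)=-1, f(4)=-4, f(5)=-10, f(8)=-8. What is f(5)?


Reading from the table at x = 5

-10


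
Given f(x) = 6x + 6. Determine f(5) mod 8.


f(5) = 36
36 mod 8 = 4

4


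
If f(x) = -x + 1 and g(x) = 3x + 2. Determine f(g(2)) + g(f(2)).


f(g(2)) = -7
g(f(2)) = -1
Sum = -8

-8


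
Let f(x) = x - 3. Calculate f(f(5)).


-1


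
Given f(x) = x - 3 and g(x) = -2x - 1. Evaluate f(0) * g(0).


f(0) = -3
g(0) = -1
Product = 3

3


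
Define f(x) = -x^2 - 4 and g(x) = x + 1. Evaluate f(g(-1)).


g(-1) = 0
f(0) = (-1)*(0)^2 - 4 = -4

-4


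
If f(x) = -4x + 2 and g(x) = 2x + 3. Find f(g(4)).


g(4) = 11
f(11) = -42

-42


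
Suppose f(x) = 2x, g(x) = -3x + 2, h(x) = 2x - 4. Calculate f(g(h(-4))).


h(-4) = -12
g(-12) = 38
f(38) = 76

76


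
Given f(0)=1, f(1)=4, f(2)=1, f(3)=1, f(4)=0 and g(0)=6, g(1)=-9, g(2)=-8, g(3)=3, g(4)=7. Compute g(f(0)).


f(0) = 1
g(1) = -9

-9


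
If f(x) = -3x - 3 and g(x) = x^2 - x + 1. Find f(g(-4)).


g(-4) = 21
f(21) = -66

-66


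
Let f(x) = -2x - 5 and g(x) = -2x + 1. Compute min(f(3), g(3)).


-11


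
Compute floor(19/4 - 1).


19/4 = 4.75
4.75 - 1 = 3.75
floor(3.75) = 3

3


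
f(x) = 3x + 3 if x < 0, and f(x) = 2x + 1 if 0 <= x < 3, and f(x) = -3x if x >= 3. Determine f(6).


6 satisfies x >= 3
f(6) = -18

-18


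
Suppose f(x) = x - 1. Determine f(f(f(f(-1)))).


-5


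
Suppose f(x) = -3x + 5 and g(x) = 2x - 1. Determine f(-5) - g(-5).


31


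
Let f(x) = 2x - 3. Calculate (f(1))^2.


1


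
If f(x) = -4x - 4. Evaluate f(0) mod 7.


f(0) = -4
-4 mod 7 = 3

3


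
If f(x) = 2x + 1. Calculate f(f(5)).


f(5) = 11
f(11) = 23

23


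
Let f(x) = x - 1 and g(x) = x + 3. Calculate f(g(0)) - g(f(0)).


f(g(0)) = 2
g(f(0)) = 2
Difference = 0

0


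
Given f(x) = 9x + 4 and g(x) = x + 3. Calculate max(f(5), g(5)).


f(5) = 49
g(5) = 8
max = 49

49


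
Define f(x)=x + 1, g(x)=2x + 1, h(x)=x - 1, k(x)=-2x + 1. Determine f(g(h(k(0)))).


k(0) = 1
h(1) = 0
g(0) = 1
f(1) = 2

2


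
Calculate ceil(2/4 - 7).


2/4 = 0.5
0.5 - 7 = -6.5
ceil(-6.5) = -6

-6


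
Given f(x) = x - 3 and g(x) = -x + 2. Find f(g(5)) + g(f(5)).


f(g(5)) = -6
g(f(5)) = 0
Sum = -6

-6


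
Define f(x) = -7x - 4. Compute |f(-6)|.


f(-6) = 38
|38| = 38

38


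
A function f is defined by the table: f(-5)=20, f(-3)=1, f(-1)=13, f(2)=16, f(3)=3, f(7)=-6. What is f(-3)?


1


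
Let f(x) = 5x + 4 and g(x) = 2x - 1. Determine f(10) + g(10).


73


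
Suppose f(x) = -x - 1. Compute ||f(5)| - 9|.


3


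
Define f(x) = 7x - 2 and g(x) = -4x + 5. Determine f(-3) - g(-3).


f(-3) = -23
g(-3) = 17
Difference = -40

-40


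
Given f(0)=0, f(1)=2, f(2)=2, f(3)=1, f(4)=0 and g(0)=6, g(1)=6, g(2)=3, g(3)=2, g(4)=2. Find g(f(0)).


f(0) = 0
g(0) = 6

6


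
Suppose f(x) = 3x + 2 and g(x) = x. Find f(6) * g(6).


f(6) = 20
g(6) = 6
Product = 120

120


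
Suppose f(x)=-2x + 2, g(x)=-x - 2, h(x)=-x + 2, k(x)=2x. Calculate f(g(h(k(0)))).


k(0) = 0
h(0) = 2
g(2) = -4
f(-4) = 10

10


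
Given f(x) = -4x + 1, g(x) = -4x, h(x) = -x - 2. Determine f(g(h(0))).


h(0) = -2
g(-2) = 8
f(8) = -31

-31


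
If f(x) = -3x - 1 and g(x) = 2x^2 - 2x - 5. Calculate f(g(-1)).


g(-1) = -1
f(-1) = 2

2


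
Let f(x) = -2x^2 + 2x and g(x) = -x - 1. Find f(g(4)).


g(4) = -5
f(-5) = (-2)*(-5)^2 + 2*(-5) = -60

-60


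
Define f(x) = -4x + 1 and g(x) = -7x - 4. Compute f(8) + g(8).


f(8) = -31
g(8) = -60
Sum = -91

-91


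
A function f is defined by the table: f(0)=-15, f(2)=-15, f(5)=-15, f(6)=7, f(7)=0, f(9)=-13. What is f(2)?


Reading from the table at x = 2

-15


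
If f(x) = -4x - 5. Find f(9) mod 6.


1


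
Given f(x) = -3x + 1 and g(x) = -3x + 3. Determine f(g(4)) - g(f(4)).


f(g(4)) = 28
g(f(4)) = 36
Difference = -8

-8


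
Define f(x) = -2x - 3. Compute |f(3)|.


f(3) = -9
|-9| = 9

9


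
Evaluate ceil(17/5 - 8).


17/5 = 3.4
3.4 - 8 = -4.6
ceil(-4.6) = -4

-4


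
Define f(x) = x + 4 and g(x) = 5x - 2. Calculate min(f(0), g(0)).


-2


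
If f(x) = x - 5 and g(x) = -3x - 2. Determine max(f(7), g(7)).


f(7) = 2
g(7) = -23
max = 2

2


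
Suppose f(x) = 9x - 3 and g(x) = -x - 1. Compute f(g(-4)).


g(-4) = 3
f(3) = 24

24


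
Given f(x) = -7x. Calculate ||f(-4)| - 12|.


16


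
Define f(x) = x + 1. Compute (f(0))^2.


f(0) = 1
(1)^2 = 1

1


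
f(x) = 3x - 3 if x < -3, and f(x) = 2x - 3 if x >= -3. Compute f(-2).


-2 satisfies x >= -3
f(-2) = -7

-7


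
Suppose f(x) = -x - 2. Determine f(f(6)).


f(6) = -8
f(-8) = 6

6


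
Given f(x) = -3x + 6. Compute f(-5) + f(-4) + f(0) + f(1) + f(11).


f(-5) = 21
f(-4) = 18
f(0) = 6
f(1) = 3
f(11) = -27
Sum = 21

21


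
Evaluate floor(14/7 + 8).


10


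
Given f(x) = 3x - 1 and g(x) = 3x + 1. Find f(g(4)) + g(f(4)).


f(g(4)) = 38
g(f(4)) = 34
Sum = 72

72


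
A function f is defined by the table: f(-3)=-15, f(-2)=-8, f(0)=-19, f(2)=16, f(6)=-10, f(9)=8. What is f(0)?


Reading from the table at x = 0

-19


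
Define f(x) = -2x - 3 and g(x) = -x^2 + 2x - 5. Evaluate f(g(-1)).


g(-1) = -8
f(-8) = 13

13


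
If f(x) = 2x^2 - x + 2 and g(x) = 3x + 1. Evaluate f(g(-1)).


g(-1) = -2
f(-2) = 2*(-2)^2 - 1*(-2) + 2 = 12

12


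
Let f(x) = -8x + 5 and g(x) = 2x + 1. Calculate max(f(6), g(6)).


f(6) = -43
g(6) = 13
max = 13

13


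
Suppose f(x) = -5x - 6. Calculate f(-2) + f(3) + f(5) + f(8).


f(-2) = 4
f(3) = -21
f(5) = -31
f(8) = -46
Sum = -94

-94


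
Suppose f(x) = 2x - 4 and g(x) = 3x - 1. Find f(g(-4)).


g(-4) = -13
f(-13) = -30

-30


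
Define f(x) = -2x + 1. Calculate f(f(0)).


f(0) = 1
f(1) = -1

-1


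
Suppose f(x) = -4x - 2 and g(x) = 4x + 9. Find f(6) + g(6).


f(6) = -26
g(6) = 33
Sum = 7

7


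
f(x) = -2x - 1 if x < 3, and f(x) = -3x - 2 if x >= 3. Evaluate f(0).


0 satisfies x < 3
f(0) = -1

-1


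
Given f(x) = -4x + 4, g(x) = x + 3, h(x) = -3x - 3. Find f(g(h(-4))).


h(-4) = 9
g(9) = 12
f(12) = -44

-44


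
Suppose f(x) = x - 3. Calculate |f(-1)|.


f(-1) = -4
|-4| = 4

4


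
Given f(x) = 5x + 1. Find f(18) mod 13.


0


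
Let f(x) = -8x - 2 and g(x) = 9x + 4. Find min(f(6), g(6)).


f(6) = -50
g(6) = 58
min = -50

-50


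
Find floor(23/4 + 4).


9


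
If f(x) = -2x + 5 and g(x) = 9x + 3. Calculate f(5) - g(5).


-53


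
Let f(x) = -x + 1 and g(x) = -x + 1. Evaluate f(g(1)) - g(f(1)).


f(g(1)) = 1
g(f(1)) = 1
Difference = 0

0


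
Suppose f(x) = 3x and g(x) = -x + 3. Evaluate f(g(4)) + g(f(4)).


-12


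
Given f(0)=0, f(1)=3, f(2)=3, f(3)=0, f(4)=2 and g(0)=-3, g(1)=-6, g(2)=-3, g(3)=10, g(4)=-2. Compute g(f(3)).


f(3) = 0
g(0) = -3

-3


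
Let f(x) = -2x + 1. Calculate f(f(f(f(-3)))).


f(-3) = 7
f(7) = -13
f(-13) = 27
f(27) = -53

-53


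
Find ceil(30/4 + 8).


30/4 = 7.5
7.5 + 8 = 15.5
ceil(15.5) = 16

16


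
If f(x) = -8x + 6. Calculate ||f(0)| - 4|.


f(0) = 6
|6| = 6
|6 - 4| = 2

2


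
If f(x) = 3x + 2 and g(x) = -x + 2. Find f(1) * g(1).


5


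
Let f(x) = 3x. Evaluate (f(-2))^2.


f(-2) = -6
(-6)^2 = 36

36


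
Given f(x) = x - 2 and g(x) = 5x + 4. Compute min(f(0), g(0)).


f(0) = -2
g(0) = 4
min = -2

-2


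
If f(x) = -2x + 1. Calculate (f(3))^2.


f(3) = -5
(-5)^2 = 25

25


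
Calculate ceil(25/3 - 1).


25/3 = 8.3333
8.3333 - 1 = 7.3333
ceil(7.3333) = 8

8


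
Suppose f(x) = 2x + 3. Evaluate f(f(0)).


f(0) = 3
f(3) = 9

9


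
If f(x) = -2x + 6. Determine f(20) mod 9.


f(20) = -34
-34 mod 9 = 2

2


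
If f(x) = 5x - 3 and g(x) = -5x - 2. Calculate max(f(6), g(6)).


f(6) = 27
g(6) = -32
max = 27

27


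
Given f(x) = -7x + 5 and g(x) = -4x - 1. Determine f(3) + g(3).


-29


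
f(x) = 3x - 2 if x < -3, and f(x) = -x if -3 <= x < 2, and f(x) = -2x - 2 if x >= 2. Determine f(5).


5 satisfies x >= 2
f(5) = -12

-12


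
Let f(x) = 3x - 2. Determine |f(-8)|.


f(-8) = -26
|-26| = 26

26


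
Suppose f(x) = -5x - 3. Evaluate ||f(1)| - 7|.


f(1) = -8
|-8| = 8
|8 - 7| = 1

1


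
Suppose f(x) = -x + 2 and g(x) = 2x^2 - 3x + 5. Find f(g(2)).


-5


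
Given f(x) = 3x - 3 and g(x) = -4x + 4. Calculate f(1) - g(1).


f(1) = 0
g(1) = 0
Difference = 0

0


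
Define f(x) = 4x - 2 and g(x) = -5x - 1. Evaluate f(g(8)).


-166


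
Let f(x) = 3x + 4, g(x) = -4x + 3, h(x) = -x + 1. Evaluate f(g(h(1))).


13


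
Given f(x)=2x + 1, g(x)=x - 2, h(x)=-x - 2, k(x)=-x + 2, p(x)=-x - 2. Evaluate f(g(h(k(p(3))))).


p(3) = -5
k(-5) = 7
h(7) = -9
g(-9) = -11
f(-11) = -21

-21


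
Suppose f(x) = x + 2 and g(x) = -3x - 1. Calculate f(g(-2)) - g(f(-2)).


f(g(-2)) = 7
g(f(-2)) = -1
Difference = 8

8


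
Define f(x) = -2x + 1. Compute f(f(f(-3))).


f(-3) = 7
f(7) = -13
f(-13) = 27

27


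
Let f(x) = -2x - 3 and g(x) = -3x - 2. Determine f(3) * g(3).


f(3) = -9
g(3) = -11
Product = 99

99


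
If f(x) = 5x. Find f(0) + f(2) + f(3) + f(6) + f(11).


f(0) = 0
f(2) = 10
f(3) = 15
f(6) = 30
f(11) = 55
Sum = 110

110


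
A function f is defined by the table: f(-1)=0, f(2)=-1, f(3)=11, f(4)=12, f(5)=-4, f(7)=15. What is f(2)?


Reading from the table at x = 2

-1


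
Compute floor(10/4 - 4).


10/4 = 2.5
2.5 - 4 = -1.5
floor(-1.5) = -2

-2


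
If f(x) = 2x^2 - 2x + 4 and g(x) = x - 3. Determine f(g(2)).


g(2) = -1
f(-1) = 2*(-1)^2 - 2*(-1) + 4 = 8

8


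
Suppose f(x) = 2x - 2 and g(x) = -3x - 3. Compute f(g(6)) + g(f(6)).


f(g(6)) = -44
g(f(6)) = -33
Sum = -77

-77


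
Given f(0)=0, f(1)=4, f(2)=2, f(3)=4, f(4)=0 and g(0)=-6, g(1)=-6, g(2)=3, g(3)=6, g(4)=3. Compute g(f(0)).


f(0) = 0
g(0) = -6

-6


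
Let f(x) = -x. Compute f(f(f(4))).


f(4) = -4
f(-4) = 4
f(4) = -4

-4


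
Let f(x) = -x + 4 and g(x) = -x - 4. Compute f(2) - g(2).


f(2) = 2
g(2) = -6
Difference = 8

8


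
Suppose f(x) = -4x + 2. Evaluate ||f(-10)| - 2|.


f(-10) = 42
|42| = 42
|42 - 2| = 40

40


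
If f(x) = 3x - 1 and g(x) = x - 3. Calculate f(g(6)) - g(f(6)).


f(g(6)) = 8
g(f(6)) = 14
Difference = -6

-6


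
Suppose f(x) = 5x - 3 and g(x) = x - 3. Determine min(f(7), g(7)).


f(7) = 32
g(7) = 4
min = 4

4


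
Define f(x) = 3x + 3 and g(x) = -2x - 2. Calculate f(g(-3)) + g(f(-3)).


f(g(-3)) = 15
g(f(-3)) = 10
Sum = 25

25


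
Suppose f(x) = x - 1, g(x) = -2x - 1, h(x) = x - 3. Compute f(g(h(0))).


h(0) = -3
g(-3) = 5
f(5) = 4

4


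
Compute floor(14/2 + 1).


14/2 = 7
7 + 1 = 8
floor(8) = 8

8


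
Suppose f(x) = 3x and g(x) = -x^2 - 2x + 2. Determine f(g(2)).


g(2) = -6
f(-6) = -18

-18


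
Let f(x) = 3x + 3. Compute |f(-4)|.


9


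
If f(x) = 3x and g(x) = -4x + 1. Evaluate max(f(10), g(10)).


f(10) = 30
g(10) = -39
max = 30

30


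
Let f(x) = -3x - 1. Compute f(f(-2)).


f(-2) = 5
f(5) = -16

-16


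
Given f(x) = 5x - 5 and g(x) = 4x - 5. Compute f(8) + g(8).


f(8) = 35
g(8) = 27
Sum = 62

62


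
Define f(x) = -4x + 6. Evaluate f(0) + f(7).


f(0) = 6
f(7) = -22
Sum = -16

-16


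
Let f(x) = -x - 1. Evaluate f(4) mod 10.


f(4) = -5
-5 mod 10 = 5

5


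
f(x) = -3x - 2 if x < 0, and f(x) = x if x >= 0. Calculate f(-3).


-3 satisfies x < 0
f(-3) = 7

7


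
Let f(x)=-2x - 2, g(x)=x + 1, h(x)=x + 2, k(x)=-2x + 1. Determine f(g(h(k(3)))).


k(3) = -5
h(-5) = -3
g(-3) = -2
f(-2) = 2

2


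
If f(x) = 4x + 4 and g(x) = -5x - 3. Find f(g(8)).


-168


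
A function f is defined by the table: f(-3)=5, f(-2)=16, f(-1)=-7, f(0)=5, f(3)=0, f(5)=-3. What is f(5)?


Reading from the table at x = 5

-3


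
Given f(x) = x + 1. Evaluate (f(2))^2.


f(2) = 3
(3)^2 = 9

9


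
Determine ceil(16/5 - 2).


16/5 = 3.2
3.2 - 2 = 1.2
ceil(1.2) = 2

2


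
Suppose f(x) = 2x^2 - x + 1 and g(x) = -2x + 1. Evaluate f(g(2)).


g(2) = -3
f(-3) = 2*(-3)^2 - 1*(-3) + 1 = 22

22


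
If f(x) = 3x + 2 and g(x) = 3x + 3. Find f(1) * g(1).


f(1) = 5
g(1) = 6
Product = 30

30


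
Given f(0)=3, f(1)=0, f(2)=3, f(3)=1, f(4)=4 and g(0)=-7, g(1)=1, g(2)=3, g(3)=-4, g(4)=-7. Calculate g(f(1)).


-7


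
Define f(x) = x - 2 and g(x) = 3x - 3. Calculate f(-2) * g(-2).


f(-2) = -4
g(-2) = -9
Product = 36

36


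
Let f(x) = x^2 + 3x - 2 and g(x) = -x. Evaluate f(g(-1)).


2


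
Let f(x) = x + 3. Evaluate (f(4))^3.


f(4) = 7
(7)^3 = 343

343


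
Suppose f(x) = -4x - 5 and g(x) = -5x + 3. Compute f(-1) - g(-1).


f(-1) = -1
g(-1) = 8
Difference = -9

-9


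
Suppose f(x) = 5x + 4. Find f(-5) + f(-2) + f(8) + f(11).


f(-5) = -21
f(-2) = -6
f(8) = 44
f(11) = 59
Sum = 76

76


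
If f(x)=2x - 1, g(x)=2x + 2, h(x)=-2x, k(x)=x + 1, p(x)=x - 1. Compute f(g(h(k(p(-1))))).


11


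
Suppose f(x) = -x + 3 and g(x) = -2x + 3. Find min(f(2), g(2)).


f(2) = 1
g(2) = -1
min = -1

-1


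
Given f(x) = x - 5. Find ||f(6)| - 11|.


f(6) = 1
|1| = 1
|1 - 11| = 10

10


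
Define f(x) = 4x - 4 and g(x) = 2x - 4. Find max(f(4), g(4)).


f(4) = 12
g(4) = 4
max = 12

12


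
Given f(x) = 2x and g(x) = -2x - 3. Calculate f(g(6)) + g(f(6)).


f(g(6)) = -30
g(f(6)) = -27
Sum = -57

-57


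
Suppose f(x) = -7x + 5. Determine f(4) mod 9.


f(4) = -23
-23 mod 9 = 4

4


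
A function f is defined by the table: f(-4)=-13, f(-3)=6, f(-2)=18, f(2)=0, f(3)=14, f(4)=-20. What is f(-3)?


Reading from the table at x = -3

6


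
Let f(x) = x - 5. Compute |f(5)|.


f(5) = 0
|0| = 0

0


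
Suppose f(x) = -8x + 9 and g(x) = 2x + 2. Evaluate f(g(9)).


g(9) = 20
f(20) = -151

-151


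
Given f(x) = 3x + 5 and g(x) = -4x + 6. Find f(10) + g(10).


f(10) = 35
g(10) = -34
Sum = 1

1


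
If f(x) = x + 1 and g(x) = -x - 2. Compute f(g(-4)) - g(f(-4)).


f(g(-4)) = 3
g(f(-4)) = 1
Difference = 2

2


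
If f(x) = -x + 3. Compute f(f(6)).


f(6) = -3
f(-3) = 6

6


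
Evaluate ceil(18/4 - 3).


18/4 = 4.5
4.5 - 3 = 1.5
ceil(1.5) = 2

2


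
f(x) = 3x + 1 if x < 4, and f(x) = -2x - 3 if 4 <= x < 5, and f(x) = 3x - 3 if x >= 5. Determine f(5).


5 satisfies x >= 5
f(5) = 12

12


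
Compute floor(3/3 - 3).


3/3 = 1
1 - 3 = -2
floor(-2) = -2

-2


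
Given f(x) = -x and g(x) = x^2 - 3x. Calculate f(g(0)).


0


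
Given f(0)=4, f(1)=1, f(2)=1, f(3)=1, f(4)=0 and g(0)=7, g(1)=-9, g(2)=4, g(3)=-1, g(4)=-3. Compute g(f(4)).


f(4) = 0
g(0) = 7

7


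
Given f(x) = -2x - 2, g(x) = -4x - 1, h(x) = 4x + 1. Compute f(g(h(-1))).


h(-1) = -3
g(-3) = 11
f(11) = -24

-24


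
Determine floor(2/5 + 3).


3


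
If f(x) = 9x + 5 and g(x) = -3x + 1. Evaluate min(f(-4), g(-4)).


-31


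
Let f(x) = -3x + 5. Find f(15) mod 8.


f(15) = -40
-40 mod 8 = 0

0


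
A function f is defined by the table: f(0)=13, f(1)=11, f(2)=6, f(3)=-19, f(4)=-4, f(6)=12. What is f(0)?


Reading from the table at x = 0

13


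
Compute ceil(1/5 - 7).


1/5 = 0.2
0.2 - 7 = -6.8
ceil(-6.8) = -6

-6


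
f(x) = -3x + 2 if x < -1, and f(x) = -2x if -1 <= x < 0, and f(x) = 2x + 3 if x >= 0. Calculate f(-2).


-2 satisfies x < -1
f(-2) = 8

8


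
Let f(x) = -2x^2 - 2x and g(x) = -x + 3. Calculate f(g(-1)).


-40


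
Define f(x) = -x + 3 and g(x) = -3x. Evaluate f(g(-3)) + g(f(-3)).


f(g(-3)) = -6
g(f(-3)) = -18
Sum = -24

-24


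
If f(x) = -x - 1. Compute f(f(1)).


f(1) = -2
f(-2) = 1

1


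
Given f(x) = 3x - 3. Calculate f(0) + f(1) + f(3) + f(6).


f(0) = -3
f(1) = 0
f(3) = 6
f(6) = 15
Sum = 18

18


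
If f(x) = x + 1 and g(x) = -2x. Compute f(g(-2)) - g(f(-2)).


f(g(-2)) = 5
g(f(-2)) = 2
Difference = 3

3


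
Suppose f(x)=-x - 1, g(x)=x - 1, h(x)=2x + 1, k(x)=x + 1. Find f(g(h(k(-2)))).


k(-2) = -1
h(-1) = -1
g(-1) = -2
f(-2) = 1

1


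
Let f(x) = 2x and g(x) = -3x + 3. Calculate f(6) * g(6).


-180


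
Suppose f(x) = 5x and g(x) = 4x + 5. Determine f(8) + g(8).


77


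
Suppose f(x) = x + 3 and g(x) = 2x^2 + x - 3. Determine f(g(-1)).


g(-1) = -2
f(-2) = 1

1


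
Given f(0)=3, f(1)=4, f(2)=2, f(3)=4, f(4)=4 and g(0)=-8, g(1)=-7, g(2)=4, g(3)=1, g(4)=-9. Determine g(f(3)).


f(3) = 4
g(4) = -9

-9


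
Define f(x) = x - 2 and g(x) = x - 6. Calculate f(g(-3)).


-11


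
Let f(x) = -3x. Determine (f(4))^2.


144


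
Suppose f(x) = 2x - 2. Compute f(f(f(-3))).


-38


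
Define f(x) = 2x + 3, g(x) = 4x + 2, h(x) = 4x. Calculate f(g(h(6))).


h(6) = 24
g(24) = 98
f(98) = 199

199


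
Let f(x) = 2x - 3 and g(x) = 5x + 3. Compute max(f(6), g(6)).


f(6) = 9
g(6) = 33
max = 33

33


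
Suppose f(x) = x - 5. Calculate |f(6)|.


f(6) = 1
|1| = 1

1


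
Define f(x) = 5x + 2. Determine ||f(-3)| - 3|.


f(-3) = -13
|-13| = 13
|13 - 3| = 10

10


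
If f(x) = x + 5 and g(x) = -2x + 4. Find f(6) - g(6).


f(6) = 11
g(6) = -8
Difference = 19

19


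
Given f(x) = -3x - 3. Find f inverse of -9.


Solve -3x - 3 = -9
x = (-9 + 3) / (-3) = 2

2


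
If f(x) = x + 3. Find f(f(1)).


f(1) = 4
f(4) = 7

7


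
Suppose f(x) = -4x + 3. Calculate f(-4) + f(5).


f(-4) = 19
f(5) = -17
Sum = 2

2


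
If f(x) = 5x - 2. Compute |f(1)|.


f(1) = 3
|3| = 3

3


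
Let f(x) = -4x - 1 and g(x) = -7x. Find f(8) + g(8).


-89


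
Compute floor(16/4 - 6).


-2


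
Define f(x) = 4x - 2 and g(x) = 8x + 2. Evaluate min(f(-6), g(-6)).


f(-6) = -26
g(-6) = -46
min = -46

-46


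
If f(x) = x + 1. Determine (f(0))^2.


f(0) = 1
(1)^2 = 1

1


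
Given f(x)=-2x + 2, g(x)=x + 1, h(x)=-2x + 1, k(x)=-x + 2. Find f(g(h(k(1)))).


k(1) = 1
h(1) = -1
g(-1) = 0
f(0) = 2

2


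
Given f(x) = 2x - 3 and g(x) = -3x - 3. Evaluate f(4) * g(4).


f(4) = 5
g(4) = -15
Product = -75

-75
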